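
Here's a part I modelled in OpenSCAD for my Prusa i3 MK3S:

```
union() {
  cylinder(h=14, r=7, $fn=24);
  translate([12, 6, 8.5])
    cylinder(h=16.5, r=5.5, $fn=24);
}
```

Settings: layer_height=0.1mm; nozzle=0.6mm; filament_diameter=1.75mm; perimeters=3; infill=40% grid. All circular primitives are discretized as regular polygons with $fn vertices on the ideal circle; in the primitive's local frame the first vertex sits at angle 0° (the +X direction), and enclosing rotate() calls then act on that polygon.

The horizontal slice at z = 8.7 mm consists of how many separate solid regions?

At z = 8.7 mm: the cylinder: section is a regular 24-gon, circumradius r=7; the r=5.5 cylinder at (12, 6) gives a regular 24-gon of circumradius 5.5 (constant along its height); Taking the union: the 2 present regions are separate (no shared area or edge), so areas and boundary lengths simply add and each stays a separate island — 2 connected regions. The result has 2 disconnected regions.

2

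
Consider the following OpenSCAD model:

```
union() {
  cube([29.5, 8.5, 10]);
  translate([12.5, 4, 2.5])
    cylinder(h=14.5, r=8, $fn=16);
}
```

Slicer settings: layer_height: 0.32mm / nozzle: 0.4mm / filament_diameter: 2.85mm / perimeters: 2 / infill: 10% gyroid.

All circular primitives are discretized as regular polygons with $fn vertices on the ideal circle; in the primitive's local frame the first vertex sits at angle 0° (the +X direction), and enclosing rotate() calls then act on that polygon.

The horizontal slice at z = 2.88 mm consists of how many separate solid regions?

1

At z = 2.88 mm: the cube (footprint 29.5×8.5) is included at this height; the r=8 cylinder at (12.5, 4) gives a regular 16-gon of circumradius 8 (constant along its height); Combining (union): the regions partially overlap (shared area 127.40 mm²), so overlapping operands fuse into one piece — 1 connected region. The result has 1 disconnected region.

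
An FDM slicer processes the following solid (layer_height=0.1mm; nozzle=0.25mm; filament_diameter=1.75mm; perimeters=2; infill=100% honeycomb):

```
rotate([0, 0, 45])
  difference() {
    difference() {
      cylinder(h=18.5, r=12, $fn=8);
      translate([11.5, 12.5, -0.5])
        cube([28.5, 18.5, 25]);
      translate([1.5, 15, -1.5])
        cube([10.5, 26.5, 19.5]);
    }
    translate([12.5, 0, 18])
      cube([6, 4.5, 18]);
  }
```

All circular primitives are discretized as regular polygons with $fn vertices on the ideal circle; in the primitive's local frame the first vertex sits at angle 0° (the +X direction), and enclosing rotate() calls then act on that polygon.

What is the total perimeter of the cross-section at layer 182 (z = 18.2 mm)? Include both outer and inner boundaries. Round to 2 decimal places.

73.48 mm

At z = 18.2 mm: the cylinder: section is a regular 8-gon, circumradius r=12 (perimeter = 2·8·12.000·sin(180°/8) = 73.48 mm); the cube at (11.5, 12.5) (footprint 28.5×18.5) is included at this height (perimeter 94.00 mm); the cube at (1.5, 15) is not intersected at this z (z outside [-1.5, 18]); Subtracting the remaining from the first: starting from the r=12 cylinder, the 28.5×18.5 cube at (11.5, 12.5) misses the remaining region (no effect) — boundary = 73.48 mm; the cube at (12.5, 0) is present — its section is the full 6×4.5 rectangle (perimeter 21.00 mm); After the difference (first − rest): starting from the result so far, the 6×4.5 cube at (12.5, 0) misses the remaining region (no effect) — boundary = 73.48 mm; (rotated 45° about Z; rotation is an isometry so areas/perimeters/island counts are preserved). Overall, the cross-section is a single solid region. Total boundary length (outer) = 73.48 mm.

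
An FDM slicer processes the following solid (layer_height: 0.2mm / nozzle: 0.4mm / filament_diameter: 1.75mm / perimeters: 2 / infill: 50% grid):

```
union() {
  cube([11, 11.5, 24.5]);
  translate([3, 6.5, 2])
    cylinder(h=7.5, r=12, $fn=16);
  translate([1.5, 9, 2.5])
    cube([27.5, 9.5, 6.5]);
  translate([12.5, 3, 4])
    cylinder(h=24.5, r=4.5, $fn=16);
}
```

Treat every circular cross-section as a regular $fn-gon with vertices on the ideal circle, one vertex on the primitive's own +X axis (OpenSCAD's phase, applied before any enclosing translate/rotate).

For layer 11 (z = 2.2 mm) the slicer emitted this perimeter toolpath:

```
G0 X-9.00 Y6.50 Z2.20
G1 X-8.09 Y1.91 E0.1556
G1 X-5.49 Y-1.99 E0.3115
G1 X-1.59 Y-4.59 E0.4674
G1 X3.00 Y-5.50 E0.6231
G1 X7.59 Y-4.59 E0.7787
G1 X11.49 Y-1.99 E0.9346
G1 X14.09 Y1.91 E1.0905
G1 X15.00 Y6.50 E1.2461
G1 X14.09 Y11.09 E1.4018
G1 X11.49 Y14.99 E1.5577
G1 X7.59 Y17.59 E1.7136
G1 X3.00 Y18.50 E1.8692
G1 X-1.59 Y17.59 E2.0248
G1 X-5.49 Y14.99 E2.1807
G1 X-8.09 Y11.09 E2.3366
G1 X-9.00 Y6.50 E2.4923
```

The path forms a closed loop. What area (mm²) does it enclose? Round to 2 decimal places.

441.06 mm²

Apply the shoelace formula to the sequence of (X, Y) vertices; enclosed area = 441.06 mm².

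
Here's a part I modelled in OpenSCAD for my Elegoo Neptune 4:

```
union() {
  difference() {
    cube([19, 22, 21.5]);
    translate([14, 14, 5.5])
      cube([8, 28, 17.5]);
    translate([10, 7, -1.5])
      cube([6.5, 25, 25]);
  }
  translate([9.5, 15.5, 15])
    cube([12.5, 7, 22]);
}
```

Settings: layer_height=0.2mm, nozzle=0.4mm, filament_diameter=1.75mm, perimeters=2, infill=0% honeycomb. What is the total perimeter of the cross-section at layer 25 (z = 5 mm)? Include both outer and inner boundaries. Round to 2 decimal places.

112.00 mm

At z = 5 mm: the cube is present — its section is the full 19×22 rectangle (perimeter 82.00 mm); the cube at (14, 14) is absent (z outside [5.5, 23]); the cube at (10, 7) (footprint 6.5×25) is included at this height (perimeter 63.00 mm); Subtracting the remaining from the first: starting from the 19×22 cube, the 6.5×25 cube at (10, 7) partially overlaps it — only the 97.50 mm² overlap (of its 162.50 mm²) is removed, clipping the outline — boundary = 112.00 mm; the cube at (9.5, 15.5) is not intersected at this z (z outside [15, 37]); Merging all regions: only that combined region is present, so the union is just that shape — boundary = 112.00 mm. Overall, the cross-section is a single solid region. Total boundary length (outer) = 112.00 mm.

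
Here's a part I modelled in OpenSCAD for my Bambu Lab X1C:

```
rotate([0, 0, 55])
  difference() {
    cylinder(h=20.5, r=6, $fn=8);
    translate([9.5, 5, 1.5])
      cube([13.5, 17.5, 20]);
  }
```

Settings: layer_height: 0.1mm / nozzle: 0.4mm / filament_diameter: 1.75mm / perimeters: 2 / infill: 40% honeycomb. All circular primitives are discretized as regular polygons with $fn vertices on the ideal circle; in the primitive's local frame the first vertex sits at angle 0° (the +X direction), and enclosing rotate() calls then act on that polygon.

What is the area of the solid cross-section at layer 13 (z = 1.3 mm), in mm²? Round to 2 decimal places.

101.82 mm²

At z = 1.3 mm: the cylinder: section is a regular 8-gon, circumradius r=6 (area = (8/2)·6.000²·sin(360°/8) = 101.82 mm²); the cube at (9.5, 5) is absent (z outside [1.5, 21.5]); After the difference (first − rest): none of the subtracted shapes is present at this height, so the r=6 cylinder is unchanged — area = 101.82 mm²; (rotated 55° about Z; rotation is an isometry so areas/perimeters/island counts are preserved). Overall, the cross-section is a single solid region. Net area = 101.82 mm².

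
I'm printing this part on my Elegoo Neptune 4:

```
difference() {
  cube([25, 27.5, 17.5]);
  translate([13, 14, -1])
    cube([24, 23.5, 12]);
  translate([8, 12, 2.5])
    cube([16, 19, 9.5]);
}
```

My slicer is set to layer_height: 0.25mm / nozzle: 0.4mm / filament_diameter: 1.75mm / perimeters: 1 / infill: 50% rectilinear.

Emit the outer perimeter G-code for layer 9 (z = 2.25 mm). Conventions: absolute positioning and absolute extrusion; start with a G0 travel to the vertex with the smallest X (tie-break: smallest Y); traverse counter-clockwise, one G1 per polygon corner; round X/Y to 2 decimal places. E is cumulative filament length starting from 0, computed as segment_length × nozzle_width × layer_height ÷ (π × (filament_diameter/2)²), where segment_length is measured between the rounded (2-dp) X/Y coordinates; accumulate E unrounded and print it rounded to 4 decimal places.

At z = 2.25 mm: the 25×27.5 cube contributes its full rectangle; the cube at (13, 14) (footprint 24×23.5) is included at this height; the cube at (8, 12) does not reach this height (z outside [2.5, 12]); Taking the first minus the rest: starting from the 25×27.5 cube, the 24×23.5 cube at (13, 14) partially overlaps it — only the 162.00 mm² overlap (of its 564.00 mm²) is removed, clipping the outline — 1 connected region. The outline is a single polygon with 6 vertices. Extrusion per mm of travel: 0.4 × 0.25 / (π × 0.875²) = 0.041575. Accumulating E over each segment gives final E = 4.3654.

G0 X0.00 Y0.00 Z2.25
G1 X25.00 Y0.00 E1.0394
G1 X25.00 Y14.00 E1.6214
G1 X13.00 Y14.00 E2.1203
G1 X13.00 Y27.50 E2.6816
G1 X0.00 Y27.50 E3.2221
G1 X0.00 Y0.00 E4.3654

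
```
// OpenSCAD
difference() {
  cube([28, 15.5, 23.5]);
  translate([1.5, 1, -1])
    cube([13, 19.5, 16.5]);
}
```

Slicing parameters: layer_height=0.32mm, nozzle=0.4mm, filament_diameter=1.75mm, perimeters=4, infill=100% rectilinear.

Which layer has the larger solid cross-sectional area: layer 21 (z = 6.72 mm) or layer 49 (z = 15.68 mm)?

Layer 21 (z = 6.72): the cube (footprint 28×15.5) is included at this height (area 434.00 mm²); the cube at (1.5, 1) is present — its section is the full 13×19.5 rectangle (area 253.50 mm²); Subtracting the remaining from the first: starting from the 28×15.5 cube (434.00 mm²), the 13×19.5 cube at (1.5, 1) partially overlaps it — only the 188.50 mm² overlap (of its 253.50 mm²) is removed, clipping the outline — area = 245.50 mm². So its area = 245.50 mm². Layer 49 (z = 15.68): the cube (footprint 28×15.5) is included at this height (area 434.00 mm²); the cube at (1.5, 1) is not intersected at this z (z outside [-1, 15.5]); After the difference (first − rest): none of the subtracted shapes is present at this height, so the 28×15.5 cube is unchanged — area = 434.00 mm². So its area = 434.00 mm². Layer 49 is larger (434.00 vs 245.50 mm²).

layer 49 (z = 15.68 mm)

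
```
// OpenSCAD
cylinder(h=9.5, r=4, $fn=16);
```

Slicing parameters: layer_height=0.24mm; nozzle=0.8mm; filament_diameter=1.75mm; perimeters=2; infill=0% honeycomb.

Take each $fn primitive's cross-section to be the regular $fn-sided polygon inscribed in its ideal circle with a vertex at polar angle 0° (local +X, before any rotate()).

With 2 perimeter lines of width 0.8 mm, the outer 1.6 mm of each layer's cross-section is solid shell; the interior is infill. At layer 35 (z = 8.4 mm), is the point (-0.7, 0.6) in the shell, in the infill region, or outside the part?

At z = 8.4 mm: the cylinder: section is a regular 16-gon, circumradius r=4. Overall, the cross-section is a single solid region. The nearest boundary edge runs (-2.83, 2.83)→(-3.70, 1.53); distance from the point to it = 3.01 mm. The point is inside the cross-section and 3.01 mm from the nearest boundary — more than the 1.6 mm shell width (2 × 0.8), so it's in the infill interior.

infill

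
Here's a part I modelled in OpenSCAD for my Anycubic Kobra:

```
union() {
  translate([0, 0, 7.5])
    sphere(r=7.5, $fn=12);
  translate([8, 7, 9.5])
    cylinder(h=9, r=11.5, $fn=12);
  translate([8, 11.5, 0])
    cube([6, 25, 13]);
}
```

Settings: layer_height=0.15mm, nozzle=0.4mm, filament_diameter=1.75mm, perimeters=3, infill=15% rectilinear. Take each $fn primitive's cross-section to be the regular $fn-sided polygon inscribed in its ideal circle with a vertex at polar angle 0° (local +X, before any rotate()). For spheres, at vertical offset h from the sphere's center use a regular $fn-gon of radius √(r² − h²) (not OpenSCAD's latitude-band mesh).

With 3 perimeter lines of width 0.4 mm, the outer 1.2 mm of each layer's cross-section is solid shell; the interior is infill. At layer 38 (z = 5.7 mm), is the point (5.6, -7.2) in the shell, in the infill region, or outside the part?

outside

At z = 5.7 mm: the sphere: section is a regular 12-gon, circumradius = √(r²−h²) = √(7.5²−1.8²) = 7.281; the cylinder at (8, 7) is absent (z outside [9.5, 18.5]); the 6×25 cube at (8, 11.5) contributes its full rectangle; Taking the union: the 2 present regions are separate (no shared area or edge), so areas and boundary lengths simply add and each stays a separate island — 2 connected regions. Overall, the cross-section has 2 separate islands. The nearest boundary edge runs (6.31, -3.64)→(3.64, -6.31); distance from the point to it = 2.02 mm. The point is not inside any of the regions above, so it lies outside the cross-section (2.02 mm from the nearest boundary).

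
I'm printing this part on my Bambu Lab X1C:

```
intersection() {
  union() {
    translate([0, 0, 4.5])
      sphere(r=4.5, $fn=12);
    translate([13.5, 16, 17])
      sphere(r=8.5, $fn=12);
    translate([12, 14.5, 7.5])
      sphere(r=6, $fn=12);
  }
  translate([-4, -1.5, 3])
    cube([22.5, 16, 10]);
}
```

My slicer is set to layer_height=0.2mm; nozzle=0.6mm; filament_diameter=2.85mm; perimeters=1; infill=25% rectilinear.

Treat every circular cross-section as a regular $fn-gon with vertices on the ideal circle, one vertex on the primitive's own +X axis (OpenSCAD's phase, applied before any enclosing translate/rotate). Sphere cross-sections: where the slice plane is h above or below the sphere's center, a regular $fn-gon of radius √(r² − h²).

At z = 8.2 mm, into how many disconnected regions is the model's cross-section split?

At z = 8.2 mm: the r=4.5 sphere slices to a regular 12-gon of circumradius 2.561 (√(r²−h²) with h=3.7 from center); the sphere at (13.5, 16) is absent (|z−center|=8.800 > r=8.5); the sphere at (12, 14.5): section is a regular 12-gon, circumradius = √(r²−h²) = √(6²−0.7²) = 5.959; Merging all regions: the 2 present regions are separate (no shared area or edge), so areas and boundary lengths simply add and each stays a separate island — 2 connected regions; the cube at (-4, -1.5) is present — its section is the full 22.5×16 rectangle; Keeping only the common overlap: the 22.5×16 cube at (-4, -1.5) partially overlaps that combined region; clipping to the common part keeps 70.15 mm² — 2 connected regions. The result has 2 disconnected regions.

2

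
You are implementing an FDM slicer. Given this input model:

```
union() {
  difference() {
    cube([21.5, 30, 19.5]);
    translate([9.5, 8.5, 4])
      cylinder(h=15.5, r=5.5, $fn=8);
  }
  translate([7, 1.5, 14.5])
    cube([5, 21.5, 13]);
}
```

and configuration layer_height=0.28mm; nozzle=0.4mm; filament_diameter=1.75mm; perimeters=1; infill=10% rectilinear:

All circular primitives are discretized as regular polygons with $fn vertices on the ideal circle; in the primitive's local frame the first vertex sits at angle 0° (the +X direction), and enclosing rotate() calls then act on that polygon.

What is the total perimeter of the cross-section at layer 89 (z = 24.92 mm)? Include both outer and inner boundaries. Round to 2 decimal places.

At z = 24.92 mm: the cube is not intersected at this z (z outside [0, 19.5]); the cylinder at (9.5, 8.5) is absent (z outside [4, 19.5]); After the difference (first − rest): the first operand is absent here, so nothing remains; the cube at (7, 1.5) is present — its section is the full 5×21.5 rectangle (perimeter 53.00 mm); Combining (union): only the 5×21.5 cube at (7, 1.5) is present, so the union is just that shape — boundary = 53.00 mm. Overall, the cross-section is a single solid region. Total boundary length (outer) = 53.00 mm.

53.00 mm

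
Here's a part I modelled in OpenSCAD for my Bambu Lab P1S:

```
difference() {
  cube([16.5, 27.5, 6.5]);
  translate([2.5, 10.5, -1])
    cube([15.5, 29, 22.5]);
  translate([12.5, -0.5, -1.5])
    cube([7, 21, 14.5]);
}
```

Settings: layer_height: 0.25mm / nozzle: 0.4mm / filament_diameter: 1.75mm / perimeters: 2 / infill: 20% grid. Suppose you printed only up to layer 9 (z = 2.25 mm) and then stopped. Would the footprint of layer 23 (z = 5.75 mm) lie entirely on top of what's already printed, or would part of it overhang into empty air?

Compare the two slices. At z = 2.25: the cube is present — its section is the full 16.5×27.5 rectangle (area 453.75 mm²); the cube at (2.5, 10.5) (footprint 15.5×29) is included at this height (area 449.50 mm²); the 7×21 cube at (12.5, -0.5) contributes its full rectangle (area 147.00 mm²); After the difference (first − rest): starting from the 16.5×27.5 cube (453.75 mm²), the 15.5×29 cube at (2.5, 10.5) partially overlaps it — only the 238.00 mm² overlap (of its 449.50 mm²) is removed, clipping the outline; the 7×21 cube at (12.5, -0.5) partially overlaps it — only the 42.00 mm² overlap (of its 147.00 mm²) is removed, clipping the outline — area = 173.75 mm². At z = 5.75: the cube (footprint 16.5×27.5) is included at this height (area 453.75 mm²); the cube at (2.5, 10.5) is present — its section is the full 15.5×29 rectangle (area 449.50 mm²); the cube at (12.5, -0.5) (footprint 7×21) is included at this height (area 147.00 mm²); After the difference (first − rest): starting from the 16.5×27.5 cube (453.75 mm²), the 15.5×29 cube at (2.5, 10.5) partially overlaps it — only the 238.00 mm² overlap (of its 449.50 mm²) is removed, clipping the outline; the 7×21 cube at (12.5, -0.5) partially overlaps it — only the 42.00 mm² overlap (of its 147.00 mm²) is removed, clipping the outline — area = 173.75 mm². Checking containment: the cross-section at z = 5.75 is a subset of the cross-section at z = 2.25.

entirely on top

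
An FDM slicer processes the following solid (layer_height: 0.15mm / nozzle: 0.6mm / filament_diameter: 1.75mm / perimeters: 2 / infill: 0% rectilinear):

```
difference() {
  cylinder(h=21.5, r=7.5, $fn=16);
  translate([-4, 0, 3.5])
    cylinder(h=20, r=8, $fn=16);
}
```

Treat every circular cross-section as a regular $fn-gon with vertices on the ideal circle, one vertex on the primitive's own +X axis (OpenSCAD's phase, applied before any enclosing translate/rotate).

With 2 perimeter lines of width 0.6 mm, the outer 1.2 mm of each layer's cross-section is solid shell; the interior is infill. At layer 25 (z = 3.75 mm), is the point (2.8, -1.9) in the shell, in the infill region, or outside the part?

outside

At z = 3.75 mm: the r=7.5 cylinder gives a regular 16-gon of circumradius 7.5 (constant along its height); the r=8 cylinder at (-4, 0) contributes a regular 16-gon of circumradius 8; Taking the first minus the rest: starting from the r=7.5 cylinder, the r=8 cylinder at (-4, 0) partially overlaps it — only the 123.04 mm² overlap (of its 195.93 mm²) is removed, clipping the outline — 1 connected region. Overall, the cross-section is a single solid region. The nearest boundary edge runs (3.39, -3.06)→(4.00, 0.00); distance from the point to it = 0.81 mm. The point is not inside any of the regions above, so it lies outside the cross-section (0.81 mm from the nearest boundary).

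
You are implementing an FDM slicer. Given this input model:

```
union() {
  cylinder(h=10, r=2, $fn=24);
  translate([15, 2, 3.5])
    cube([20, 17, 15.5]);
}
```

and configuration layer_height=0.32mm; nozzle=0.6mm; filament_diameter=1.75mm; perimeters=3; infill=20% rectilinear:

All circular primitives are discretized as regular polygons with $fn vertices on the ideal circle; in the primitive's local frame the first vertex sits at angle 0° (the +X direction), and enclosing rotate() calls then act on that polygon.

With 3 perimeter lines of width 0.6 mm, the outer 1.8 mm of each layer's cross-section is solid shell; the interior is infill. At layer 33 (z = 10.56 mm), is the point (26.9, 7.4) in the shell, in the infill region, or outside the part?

At z = 10.56 mm: the cylinder is not intersected at this z (z outside [0, 10]); the 20×17 cube at (15, 2) contributes its full rectangle; Taking the union: only the 20×17 cube at (15, 2) is present, so the union is just that shape — 1 connected region. Overall, the cross-section is a single solid region. The nearest boundary edge runs (15.00, 2.00)→(35.00, 2.00); distance from the point to it = 5.40 mm. The point is inside the cross-section and 5.40 mm from the nearest boundary — more than the 1.8 mm shell width (3 × 0.6), so it's in the infill interior.

infill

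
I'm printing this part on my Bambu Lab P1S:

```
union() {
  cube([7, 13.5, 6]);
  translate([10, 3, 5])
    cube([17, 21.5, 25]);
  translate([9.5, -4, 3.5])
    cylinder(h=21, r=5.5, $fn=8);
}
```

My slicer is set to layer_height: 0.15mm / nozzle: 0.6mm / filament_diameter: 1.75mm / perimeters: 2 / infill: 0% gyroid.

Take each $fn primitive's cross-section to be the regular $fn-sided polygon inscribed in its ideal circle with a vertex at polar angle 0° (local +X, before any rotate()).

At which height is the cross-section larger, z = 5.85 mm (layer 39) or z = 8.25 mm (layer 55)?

layer 39 (z = 5.85 mm)

Layer 39 (z = 5.85): the cube is present — its section is the full 7×13.5 rectangle (area 94.50 mm²); the cube at (10, 3) is present — its section is the full 17×21.5 rectangle (area 365.50 mm²); the cylinder at (9.5, -4): section is a regular 8-gon, circumradius r=5.5 (area = (8/2)·5.500²·sin(360°/8) = 85.56 mm²); Merging all regions: the regions partially overlap — summed areas 545.56 mm² minus the doubly-counted overlap 0.26 mm² gives 545.30 mm² — area = 545.30 mm². So its area = 545.30 mm². Layer 55 (z = 8.25): the cube is not intersected at this z (z outside [0, 6]); the cube at (10, 3) (footprint 17×21.5) is included at this height (area 365.50 mm²); the r=5.5 cylinder at (9.5, -4) gives a regular 8-gon of circumradius 5.5 (constant along its height) (area = (8/2)·5.500²·sin(360°/8) = 85.56 mm²); Combining (union): the 2 present regions are separate (no shared area or edge), so areas and boundary lengths simply add and each stays a separate island — area = 451.06 mm². So its area = 451.06 mm². Layer 39 is larger (545.30 vs 451.06 mm²).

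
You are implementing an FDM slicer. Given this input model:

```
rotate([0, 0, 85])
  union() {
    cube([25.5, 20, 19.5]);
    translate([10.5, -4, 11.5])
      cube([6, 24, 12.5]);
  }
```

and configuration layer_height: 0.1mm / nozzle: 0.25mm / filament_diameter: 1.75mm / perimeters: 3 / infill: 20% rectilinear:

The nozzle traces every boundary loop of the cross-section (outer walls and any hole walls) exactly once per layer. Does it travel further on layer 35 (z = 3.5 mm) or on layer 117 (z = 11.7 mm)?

layer 117 (z = 11.7 mm)

Layer 35 (z = 3.5): the cube (footprint 25.5×20) is included at this height (perimeter 91.00 mm); the cube at (10.5, -4) is not intersected at this z (z outside [11.5, 24]); Taking the union: only the 25.5×20 cube is present, so the union is just that shape — boundary = 91.00 mm; (rotated 85° about Z; rotation is an isometry so areas/perimeters/island counts are preserved). So its perimeter = 91.00 mm. Layer 117 (z = 11.7): the cube is present — its section is the full 25.5×20 rectangle (perimeter 91.00 mm); the cube at (10.5, -4) (footprint 6×24) is included at this height (perimeter 60.00 mm); Combining (union): the regions partially overlap (shared area 120.00 mm²), so the edge portions inside another operand are dropped and the merged outline is re-measured after clipping — boundary = 99.00 mm; (whole slice rotated 85° about Z — lengths, areas and connectivity unchanged). So its perimeter = 99.00 mm. Layer 117 is larger (99.00 vs 91.00 mm).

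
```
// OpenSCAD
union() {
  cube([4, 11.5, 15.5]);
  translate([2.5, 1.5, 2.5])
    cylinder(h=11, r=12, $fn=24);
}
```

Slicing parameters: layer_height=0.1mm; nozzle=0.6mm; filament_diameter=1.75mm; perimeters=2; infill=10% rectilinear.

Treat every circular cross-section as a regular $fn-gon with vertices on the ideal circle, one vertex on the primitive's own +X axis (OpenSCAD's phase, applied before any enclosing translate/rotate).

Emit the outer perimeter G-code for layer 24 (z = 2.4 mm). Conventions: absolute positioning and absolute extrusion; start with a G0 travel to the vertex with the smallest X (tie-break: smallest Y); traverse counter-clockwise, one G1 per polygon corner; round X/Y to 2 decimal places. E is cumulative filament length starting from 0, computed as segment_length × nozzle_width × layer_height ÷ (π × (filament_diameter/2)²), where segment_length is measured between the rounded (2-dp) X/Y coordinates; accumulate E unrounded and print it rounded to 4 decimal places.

G0 X0.00 Y0.00 Z2.40
G1 X4.00 Y0.00 E0.0998
G1 X4.00 Y11.50 E0.3866
G1 X0.00 Y11.50 E0.4864
G1 X0.00 Y0.00 E0.7733

At z = 2.4 mm: the cube is present — its section is the full 4×11.5 rectangle; the cylinder at (2.5, 1.5) is not intersected at this z (z outside [2.5, 13.5]); Combining (union): only the 4×11.5 cube is present, so the union is just that shape — 1 connected region. The outline is a single polygon with 4 vertices. Extrusion per mm of travel: 0.6 × 0.1 / (π × 0.875²) = 0.024945. Accumulating E over each segment gives final E = 0.7733.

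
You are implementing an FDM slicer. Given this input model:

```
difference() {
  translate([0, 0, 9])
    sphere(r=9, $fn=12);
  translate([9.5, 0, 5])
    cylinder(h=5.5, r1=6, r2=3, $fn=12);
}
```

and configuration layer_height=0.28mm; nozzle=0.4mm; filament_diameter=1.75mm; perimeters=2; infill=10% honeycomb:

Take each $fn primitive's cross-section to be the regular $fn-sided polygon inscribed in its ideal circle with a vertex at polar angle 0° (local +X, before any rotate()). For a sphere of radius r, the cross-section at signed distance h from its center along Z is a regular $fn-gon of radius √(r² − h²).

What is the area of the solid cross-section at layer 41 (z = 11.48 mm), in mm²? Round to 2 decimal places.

224.55 mm²

At z = 11.48 mm: the r=9 sphere contributes a regular 12-gon of circumradius √(9²−2.48²) = 8.652 (area = (12/2)·8.652²·sin(360°/12) = 224.55 mm²); the cone at (9.5, 0) is not intersected at this z (z outside [5, 10.5]); Taking the first minus the rest: none of the subtracted shapes is present at this height, so the r=9 sphere is unchanged — area = 224.55 mm². Overall, the cross-section is a single solid region. Net area = 224.55 mm².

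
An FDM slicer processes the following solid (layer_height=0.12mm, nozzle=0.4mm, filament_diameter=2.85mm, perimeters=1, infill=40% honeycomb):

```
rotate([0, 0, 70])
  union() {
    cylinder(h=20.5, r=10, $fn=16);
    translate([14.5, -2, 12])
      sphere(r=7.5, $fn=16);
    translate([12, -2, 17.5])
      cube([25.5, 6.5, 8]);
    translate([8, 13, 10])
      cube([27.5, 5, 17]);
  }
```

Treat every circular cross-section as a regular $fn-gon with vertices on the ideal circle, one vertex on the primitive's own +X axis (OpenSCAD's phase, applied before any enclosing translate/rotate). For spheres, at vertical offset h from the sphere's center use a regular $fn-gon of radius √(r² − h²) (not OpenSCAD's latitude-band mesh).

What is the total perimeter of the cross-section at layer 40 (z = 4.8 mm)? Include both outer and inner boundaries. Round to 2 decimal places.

At z = 4.8 mm: the r=10 cylinder contributes a regular 16-gon of circumradius 10 (perimeter = 2·16·10.000·sin(180°/16) = 62.43 mm); the r=7.5 sphere at (14.5, -2) slices to a regular 16-gon of circumradius 2.100 (√(r²−h²) with h=7.2 from center) (perimeter = 2·16·2.100·sin(180°/16) = 13.11 mm); the cube at (12, -2) does not reach this height (z outside [17.5, 25.5]); the cube at (8, 13) does not reach this height (z outside [10, 27]); Taking the union: the 2 present regions are separate (no shared area or edge), so areas and boundary lengths simply add and each stays a separate island — boundary = 75.54 mm; (whole slice rotated 70° about Z — lengths, areas and connectivity unchanged). Overall, the cross-section has 2 separate islands. Total boundary length (outer) = 75.54 mm.

75.54 mm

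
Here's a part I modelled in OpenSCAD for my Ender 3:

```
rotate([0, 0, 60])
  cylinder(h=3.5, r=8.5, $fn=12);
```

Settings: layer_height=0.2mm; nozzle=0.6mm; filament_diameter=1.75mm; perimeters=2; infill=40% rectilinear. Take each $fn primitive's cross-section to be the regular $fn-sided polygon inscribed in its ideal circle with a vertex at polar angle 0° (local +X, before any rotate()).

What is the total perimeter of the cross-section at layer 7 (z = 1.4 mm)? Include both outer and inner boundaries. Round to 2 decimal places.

At z = 1.4 mm: the r=8.5 cylinder gives a regular 12-gon of circumradius 8.5 (constant along its height) (perimeter = 2·12·8.500·sin(180°/12) = 52.80 mm); (rotated 60° about Z; rotation is an isometry so areas/perimeters/island counts are preserved). Overall, the cross-section is a single solid region. Total boundary length (outer) = 52.80 mm.

52.80 mm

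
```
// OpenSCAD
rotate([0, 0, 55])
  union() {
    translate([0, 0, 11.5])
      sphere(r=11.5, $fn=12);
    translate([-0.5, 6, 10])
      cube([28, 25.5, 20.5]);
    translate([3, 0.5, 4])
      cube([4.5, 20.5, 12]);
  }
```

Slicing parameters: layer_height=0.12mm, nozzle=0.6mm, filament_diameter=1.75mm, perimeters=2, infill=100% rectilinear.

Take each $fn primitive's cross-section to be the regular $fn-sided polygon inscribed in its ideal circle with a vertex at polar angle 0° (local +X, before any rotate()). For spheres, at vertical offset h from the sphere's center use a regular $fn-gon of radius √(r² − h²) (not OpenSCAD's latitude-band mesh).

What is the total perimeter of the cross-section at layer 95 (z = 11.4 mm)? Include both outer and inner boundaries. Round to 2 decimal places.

150.79 mm

At z = 11.4 mm: the r=11.5 sphere contributes a regular 12-gon of circumradius √(11.5²−0.1²) = 11.500 (perimeter = 2·12·11.500·sin(180°/12) = 71.43 mm); the 28×25.5 cube at (-0.5, 6) contributes its full rectangle (perimeter 107.00 mm); the cube at (3, 0.5) is present — its section is the full 4.5×20.5 rectangle (perimeter 50.00 mm); Combining (union): the regions partially overlap (shared area 129.99 mm²), so the edge portions inside another operand are dropped and the merged outline is re-measured after clipping — boundary = 150.79 mm; (rotated 55° about Z; rotation is an isometry so areas/perimeters/island counts are preserved). Overall, the cross-section is a single solid region. Total boundary length (outer) = 150.79 mm.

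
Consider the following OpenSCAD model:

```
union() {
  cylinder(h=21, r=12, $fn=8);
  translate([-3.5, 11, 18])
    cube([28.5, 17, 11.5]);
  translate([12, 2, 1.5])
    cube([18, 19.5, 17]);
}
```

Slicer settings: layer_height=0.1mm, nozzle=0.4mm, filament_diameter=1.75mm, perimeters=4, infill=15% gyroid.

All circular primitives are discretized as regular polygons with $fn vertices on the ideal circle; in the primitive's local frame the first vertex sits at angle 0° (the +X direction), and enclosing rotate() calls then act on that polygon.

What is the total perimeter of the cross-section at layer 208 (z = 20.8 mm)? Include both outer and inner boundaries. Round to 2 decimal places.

At z = 20.8 mm: the r=12 cylinder gives a regular 8-gon of circumradius 12 (constant along its height) (perimeter = 2·8·12.000·sin(180°/8) = 73.48 mm); the cube at (-3.5, 11) is present — its section is the full 28.5×17 rectangle (perimeter 91.00 mm); the cube at (12, 2) does not reach this height (z outside [1.5, 18.5]); Merging all regions: the regions partially overlap (shared area 2.41 mm²), so the edge portions inside another operand are dropped and the merged outline is re-measured after clipping — boundary = 154.42 mm. Overall, the cross-section is a single solid region. Total boundary length (outer) = 154.42 mm.

154.42 mm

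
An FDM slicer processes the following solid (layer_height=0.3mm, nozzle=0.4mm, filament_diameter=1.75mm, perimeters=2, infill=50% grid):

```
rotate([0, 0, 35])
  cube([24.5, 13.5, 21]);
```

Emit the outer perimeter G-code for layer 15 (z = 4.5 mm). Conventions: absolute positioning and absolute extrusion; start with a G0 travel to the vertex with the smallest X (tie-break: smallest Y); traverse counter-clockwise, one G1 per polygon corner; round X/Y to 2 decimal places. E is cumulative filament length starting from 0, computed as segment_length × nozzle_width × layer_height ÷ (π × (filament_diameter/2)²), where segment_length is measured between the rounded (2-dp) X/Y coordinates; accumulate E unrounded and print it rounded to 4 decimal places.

At z = 4.5 mm: the 24.5×13.5 cube contributes its full rectangle; (rotated 35° about Z; rotation is an isometry so areas/perimeters/island counts are preserved). The outline is a single polygon with 4 vertices. Extrusion per mm of travel: 0.4 × 0.3 / (π × 0.875²) = 0.049890. Accumulating E over each segment gives final E = 3.7915.

G0 X-7.74 Y11.06 Z4.50
G1 X0.00 Y0.00 E0.6735
G1 X20.07 Y14.05 E1.8957
G1 X12.33 Y25.11 E2.5692
G1 X-7.74 Y11.06 E3.7915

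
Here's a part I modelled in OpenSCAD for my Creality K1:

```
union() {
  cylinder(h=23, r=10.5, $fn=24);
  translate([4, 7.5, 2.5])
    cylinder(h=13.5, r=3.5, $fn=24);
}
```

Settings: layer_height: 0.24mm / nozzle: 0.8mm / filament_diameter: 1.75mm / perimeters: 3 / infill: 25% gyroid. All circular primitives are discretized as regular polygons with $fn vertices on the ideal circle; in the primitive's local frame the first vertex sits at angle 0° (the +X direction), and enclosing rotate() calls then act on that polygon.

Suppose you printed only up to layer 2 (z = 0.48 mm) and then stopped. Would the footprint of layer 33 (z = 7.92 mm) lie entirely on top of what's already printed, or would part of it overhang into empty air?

part overhangs

Compare the two slices. At z = 0.48: the r=10.5 cylinder contributes a regular 24-gon of circumradius 10.5 (area = (24/2)·10.500²·sin(360°/24) = 342.42 mm²); the cylinder at (4, 7.5) is not intersected at this z (z outside [2.5, 16]); Merging all regions: only the r=10.5 cylinder is present, so the union is just that shape — area = 342.42 mm². At z = 7.92: the r=10.5 cylinder contributes a regular 24-gon of circumradius 10.5 (area = (24/2)·10.500²·sin(360°/24) = 342.42 mm²); the r=3.5 cylinder at (4, 7.5) gives a regular 24-gon of circumradius 3.5 (constant along its height) (area = (24/2)·3.500²·sin(360°/24) = 38.05 mm²); Taking the union: the regions partially overlap — summed areas 380.46 mm² minus the doubly-counted overlap 30.91 mm² gives 349.56 mm² — area = 349.56 mm². Checking containment: at z = 7.92 the cross-section extends beyond the z = 0.48 cross-section by about 7.14 mm².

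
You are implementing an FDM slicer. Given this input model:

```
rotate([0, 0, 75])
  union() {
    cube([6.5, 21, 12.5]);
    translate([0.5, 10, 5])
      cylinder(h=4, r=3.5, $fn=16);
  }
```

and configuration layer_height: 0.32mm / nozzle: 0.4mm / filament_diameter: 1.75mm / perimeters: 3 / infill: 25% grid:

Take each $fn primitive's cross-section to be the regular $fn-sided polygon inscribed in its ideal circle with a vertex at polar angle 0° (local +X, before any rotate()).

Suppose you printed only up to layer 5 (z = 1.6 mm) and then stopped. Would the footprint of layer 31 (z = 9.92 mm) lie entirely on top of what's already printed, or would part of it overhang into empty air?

Compare the two slices. At z = 1.6: the cube is present — its section is the full 6.5×21 rectangle (area 136.50 mm²); the cylinder at (0.5, 10) does not reach this height (z outside [5, 9]); Merging all regions: only the 6.5×21 cube is present, so the union is just that shape — area = 136.50 mm²; (whole slice rotated 75° about Z — lengths, areas and connectivity unchanged). At z = 9.92: the 6.5×21 cube contributes its full rectangle (area 136.50 mm²); the cylinder at (0.5, 10) is absent (z outside [5, 9]); Combining (union): only the 6.5×21 cube is present, so the union is just that shape — area = 136.50 mm²; (rotated 75° about Z; rotation is an isometry so areas/perimeters/island counts are preserved). Checking containment: the cross-section at z = 9.92 is a subset of the cross-section at z = 1.6.

entirely on top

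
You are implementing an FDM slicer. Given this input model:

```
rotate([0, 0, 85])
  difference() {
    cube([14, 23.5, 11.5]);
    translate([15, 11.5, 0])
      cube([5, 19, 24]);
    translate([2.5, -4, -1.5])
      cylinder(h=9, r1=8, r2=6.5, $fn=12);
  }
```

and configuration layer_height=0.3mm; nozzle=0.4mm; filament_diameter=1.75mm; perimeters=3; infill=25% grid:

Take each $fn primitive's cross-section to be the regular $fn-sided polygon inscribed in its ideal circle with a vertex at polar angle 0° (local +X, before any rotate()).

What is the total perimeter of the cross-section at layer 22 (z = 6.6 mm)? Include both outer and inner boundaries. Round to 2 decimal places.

At z = 6.6 mm: the cube (footprint 14×23.5) is included at this height (perimeter 75.00 mm); the cube at (15, 11.5) is present — its section is the full 5×19 rectangle (perimeter 48.00 mm); the cone at (2.5, -4) (r1=8→r2=6.5) has section circumradius 6.650 here — a regular 12-gon (perimeter = 2·12·6.650·sin(180°/12) = 41.31 mm); Taking the first minus the rest: starting from the 14×23.5 cube, the 5×19 cube at (15, 11.5) misses the remaining region (no effect); the cone at (2.5, -4) partially overlaps it — only the 14.66 mm² overlap (of its 132.67 mm²) is removed, clipping the outline — boundary = 73.95 mm; (whole slice rotated 85° about Z — lengths, areas and connectivity unchanged). Overall, the cross-section is a single solid region. Total boundary length (outer) = 73.95 mm.

73.95 mm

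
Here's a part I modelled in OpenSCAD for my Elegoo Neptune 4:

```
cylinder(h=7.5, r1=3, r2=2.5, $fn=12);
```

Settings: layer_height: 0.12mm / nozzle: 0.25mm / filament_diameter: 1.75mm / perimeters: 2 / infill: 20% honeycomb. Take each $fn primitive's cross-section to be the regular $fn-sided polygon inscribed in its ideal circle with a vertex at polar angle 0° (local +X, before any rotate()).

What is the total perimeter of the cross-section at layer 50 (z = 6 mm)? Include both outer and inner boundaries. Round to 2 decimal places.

16.15 mm

At z = 6 mm: the cone contributes a regular 12-gon of circumradius 2.600 (interpolated between r1=3 and r2=2.5 at t=0.800) (perimeter = 2·12·2.600·sin(180°/12) = 16.15 mm). Overall, the cross-section is a single solid region. Total boundary length (outer) = 16.15 mm.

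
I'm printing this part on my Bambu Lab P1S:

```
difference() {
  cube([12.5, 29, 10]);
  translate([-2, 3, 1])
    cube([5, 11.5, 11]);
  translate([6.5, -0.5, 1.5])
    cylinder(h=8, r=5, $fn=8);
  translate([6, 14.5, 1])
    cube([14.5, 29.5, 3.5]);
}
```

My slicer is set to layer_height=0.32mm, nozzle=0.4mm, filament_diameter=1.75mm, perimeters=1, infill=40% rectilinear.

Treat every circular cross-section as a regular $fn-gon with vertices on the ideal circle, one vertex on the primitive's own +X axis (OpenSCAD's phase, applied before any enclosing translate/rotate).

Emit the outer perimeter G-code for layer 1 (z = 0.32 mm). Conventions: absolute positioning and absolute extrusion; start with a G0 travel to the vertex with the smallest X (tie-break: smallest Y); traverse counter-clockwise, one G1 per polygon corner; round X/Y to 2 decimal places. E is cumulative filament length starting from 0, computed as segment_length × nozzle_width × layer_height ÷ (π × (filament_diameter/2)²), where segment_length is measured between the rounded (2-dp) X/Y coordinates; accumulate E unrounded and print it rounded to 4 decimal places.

At z = 0.32 mm: the 12.5×29 cube contributes its full rectangle; the cube at (-2, 3) is not intersected at this z (z outside [1, 12]); the cylinder at (6.5, -0.5) is absent (z outside [1.5, 9.5]); the cube at (6, 14.5) is not intersected at this z (z outside [1, 4.5]); Taking the first minus the rest: none of the subtracted shapes is present at this height, so the 12.5×29 cube is unchanged — 1 connected region. The outline is a single polygon with 4 vertices. Extrusion per mm of travel: 0.4 × 0.32 / (π × 0.875²) = 0.053216. Accumulating E over each segment gives final E = 4.4169.

G0 X0.00 Y0.00 Z0.32
G1 X12.50 Y0.00 E0.6652
G1 X12.50 Y29.00 E2.2085
G1 X0.00 Y29.00 E2.8737
G1 X0.00 Y0.00 E4.4169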